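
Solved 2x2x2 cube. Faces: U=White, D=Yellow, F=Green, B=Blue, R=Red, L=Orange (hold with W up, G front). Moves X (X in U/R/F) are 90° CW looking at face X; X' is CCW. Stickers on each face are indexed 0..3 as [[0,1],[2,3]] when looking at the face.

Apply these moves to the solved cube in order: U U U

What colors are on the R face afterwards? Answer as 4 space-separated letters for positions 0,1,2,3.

Answer: G G R R

Derivation:
After move 1 (U): U=WWWW F=RRGG R=BBRR B=OOBB L=GGOO
After move 2 (U): U=WWWW F=BBGG R=OORR B=GGBB L=RROO
After move 3 (U): U=WWWW F=OOGG R=GGRR B=RRBB L=BBOO
Query: R face = GGRR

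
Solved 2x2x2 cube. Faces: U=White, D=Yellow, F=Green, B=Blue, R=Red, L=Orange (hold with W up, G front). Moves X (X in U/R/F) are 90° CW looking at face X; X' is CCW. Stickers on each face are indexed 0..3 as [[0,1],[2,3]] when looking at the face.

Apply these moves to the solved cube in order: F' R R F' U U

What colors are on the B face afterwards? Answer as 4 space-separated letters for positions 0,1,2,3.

Answer: B B G B

Derivation:
After move 1 (F'): F=GGGG U=WWRR R=YRYR D=OOYY L=OWOW
After move 2 (R): R=YYRR U=WGRG F=GOGY D=OBYB B=RBWB
After move 3 (R): R=RYRY U=WORY F=GBGB D=OWYR B=GBGB
After move 4 (F'): F=BBGG U=WORR R=WYOY D=WWYR L=OYOR
After move 5 (U): U=RWRO F=WYGG R=GBOY B=OYGB L=BBOR
After move 6 (U): U=RROW F=GBGG R=OYOY B=BBGB L=WYOR
Query: B face = BBGB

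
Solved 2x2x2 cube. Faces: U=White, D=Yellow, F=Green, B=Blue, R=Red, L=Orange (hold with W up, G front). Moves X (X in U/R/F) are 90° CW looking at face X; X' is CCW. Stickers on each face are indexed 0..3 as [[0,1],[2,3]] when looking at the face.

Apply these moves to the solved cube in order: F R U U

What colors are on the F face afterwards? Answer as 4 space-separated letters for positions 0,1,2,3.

Answer: O B G Y

Derivation:
After move 1 (F): F=GGGG U=WWOO R=WRWR D=RRYY L=OYOY
After move 2 (R): R=WWRR U=WGOG F=GRGY D=RBYB B=OBWB
After move 3 (U): U=OWGG F=WWGY R=OBRR B=OYWB L=GROY
After move 4 (U): U=GOGW F=OBGY R=OYRR B=GRWB L=WWOY
Query: F face = OBGY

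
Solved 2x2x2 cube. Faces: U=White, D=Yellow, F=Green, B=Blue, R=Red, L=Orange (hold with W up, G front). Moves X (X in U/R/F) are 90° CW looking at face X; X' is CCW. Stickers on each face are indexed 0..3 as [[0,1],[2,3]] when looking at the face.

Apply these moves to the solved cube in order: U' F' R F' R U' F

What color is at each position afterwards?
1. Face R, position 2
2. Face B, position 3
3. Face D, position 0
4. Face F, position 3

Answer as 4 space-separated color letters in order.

After move 1 (U'): U=WWWW F=OOGG R=GGRR B=RRBB L=BBOO
After move 2 (F'): F=OGOG U=WWGR R=YGYR D=BOYY L=BWOW
After move 3 (R): R=YYRG U=WGGG F=OOOY D=BBYR B=RRWB
After move 4 (F'): F=OYOO U=WGYR R=BYBG D=WWYR L=BGOG
After move 5 (R): R=BBGY U=WYYO F=OWOR D=WWYR B=RRGB
After move 6 (U'): U=YOWY F=BGOR R=OWGY B=BBGB L=RROG
After move 7 (F): F=OBRG U=YOGR R=WWYY D=GOYR L=RWOW
Query 1: R[2] = Y
Query 2: B[3] = B
Query 3: D[0] = G
Query 4: F[3] = G

Answer: Y B G G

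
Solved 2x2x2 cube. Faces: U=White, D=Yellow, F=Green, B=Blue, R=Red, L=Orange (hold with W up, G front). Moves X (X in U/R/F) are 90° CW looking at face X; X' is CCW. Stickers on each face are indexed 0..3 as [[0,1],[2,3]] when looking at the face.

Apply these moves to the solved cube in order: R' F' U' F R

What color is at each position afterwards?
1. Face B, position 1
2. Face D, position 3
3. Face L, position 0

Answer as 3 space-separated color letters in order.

After move 1 (R'): R=RRRR U=WBWB F=GWGW D=YGYG B=YBYB
After move 2 (F'): F=WWGG U=WBRR R=GRYR D=OOYG L=OBOW
After move 3 (U'): U=BRWR F=OBGG R=WWYR B=GRYB L=YBOW
After move 4 (F): F=GOGB U=BRWB R=WWRR D=YWYG L=YOOO
After move 5 (R): R=RWRW U=BOWB F=GWGG D=YYYG B=BRRB
Query 1: B[1] = R
Query 2: D[3] = G
Query 3: L[0] = Y

Answer: R G Y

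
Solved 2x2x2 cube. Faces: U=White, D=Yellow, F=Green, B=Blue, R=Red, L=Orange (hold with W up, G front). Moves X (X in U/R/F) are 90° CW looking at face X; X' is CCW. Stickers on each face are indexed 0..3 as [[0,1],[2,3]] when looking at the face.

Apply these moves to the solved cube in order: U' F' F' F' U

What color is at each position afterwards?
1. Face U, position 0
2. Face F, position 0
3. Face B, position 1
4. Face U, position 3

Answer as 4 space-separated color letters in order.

Answer: O W Y W

Derivation:
After move 1 (U'): U=WWWW F=OOGG R=GGRR B=RRBB L=BBOO
After move 2 (F'): F=OGOG U=WWGR R=YGYR D=BOYY L=BWOW
After move 3 (F'): F=GGOO U=WWYY R=OGBR D=WWYY L=BROG
After move 4 (F'): F=GOGO U=WWOB R=WGWR D=RGYY L=BYOY
After move 5 (U): U=OWBW F=WGGO R=RRWR B=BYBB L=GOOY
Query 1: U[0] = O
Query 2: F[0] = W
Query 3: B[1] = Y
Query 4: U[3] = W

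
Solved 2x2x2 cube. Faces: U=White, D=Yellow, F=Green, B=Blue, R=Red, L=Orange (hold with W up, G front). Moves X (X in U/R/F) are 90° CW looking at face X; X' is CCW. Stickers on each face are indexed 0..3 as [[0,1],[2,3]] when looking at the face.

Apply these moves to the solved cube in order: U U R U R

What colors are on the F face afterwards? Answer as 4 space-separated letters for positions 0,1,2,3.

Answer: R B G G

Derivation:
After move 1 (U): U=WWWW F=RRGG R=BBRR B=OOBB L=GGOO
After move 2 (U): U=WWWW F=BBGG R=OORR B=GGBB L=RROO
After move 3 (R): R=RORO U=WBWG F=BYGY D=YBYG B=WGWB
After move 4 (U): U=WWGB F=ROGY R=WGRO B=RRWB L=BYOO
After move 5 (R): R=RWOG U=WOGY F=RBGG D=YWYR B=BRWB
Query: F face = RBGG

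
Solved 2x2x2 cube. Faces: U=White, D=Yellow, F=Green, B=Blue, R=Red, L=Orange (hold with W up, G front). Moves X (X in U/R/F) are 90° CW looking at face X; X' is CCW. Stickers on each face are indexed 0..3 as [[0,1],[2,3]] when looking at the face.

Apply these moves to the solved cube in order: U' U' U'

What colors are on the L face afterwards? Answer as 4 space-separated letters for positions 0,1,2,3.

Answer: G G O O

Derivation:
After move 1 (U'): U=WWWW F=OOGG R=GGRR B=RRBB L=BBOO
After move 2 (U'): U=WWWW F=BBGG R=OORR B=GGBB L=RROO
After move 3 (U'): U=WWWW F=RRGG R=BBRR B=OOBB L=GGOO
Query: L face = GGOO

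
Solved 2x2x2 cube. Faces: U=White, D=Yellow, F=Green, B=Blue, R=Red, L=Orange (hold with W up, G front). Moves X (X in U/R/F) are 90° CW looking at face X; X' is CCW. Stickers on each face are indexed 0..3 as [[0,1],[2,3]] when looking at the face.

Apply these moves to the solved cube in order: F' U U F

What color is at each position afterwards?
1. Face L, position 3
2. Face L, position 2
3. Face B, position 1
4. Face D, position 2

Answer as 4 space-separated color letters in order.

Answer: O O G Y

Derivation:
After move 1 (F'): F=GGGG U=WWRR R=YRYR D=OOYY L=OWOW
After move 2 (U): U=RWRW F=YRGG R=BBYR B=OWBB L=GGOW
After move 3 (U): U=RRWW F=BBGG R=OWYR B=GGBB L=YROW
After move 4 (F): F=GBGB U=RRWR R=WWWR D=YOYY L=YOOO
Query 1: L[3] = O
Query 2: L[2] = O
Query 3: B[1] = G
Query 4: D[2] = Y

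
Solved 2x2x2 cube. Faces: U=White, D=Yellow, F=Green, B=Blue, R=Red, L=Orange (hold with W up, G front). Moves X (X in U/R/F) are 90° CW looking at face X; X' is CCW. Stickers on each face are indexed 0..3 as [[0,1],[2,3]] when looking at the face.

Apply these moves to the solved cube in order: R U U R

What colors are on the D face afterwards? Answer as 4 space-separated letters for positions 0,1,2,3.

Answer: Y W Y G

Derivation:
After move 1 (R): R=RRRR U=WGWG F=GYGY D=YBYB B=WBWB
After move 2 (U): U=WWGG F=RRGY R=WBRR B=OOWB L=GYOO
After move 3 (U): U=GWGW F=WBGY R=OORR B=GYWB L=RROO
After move 4 (R): R=RORO U=GBGY F=WBGB D=YWYG B=WYWB
Query: D face = YWYG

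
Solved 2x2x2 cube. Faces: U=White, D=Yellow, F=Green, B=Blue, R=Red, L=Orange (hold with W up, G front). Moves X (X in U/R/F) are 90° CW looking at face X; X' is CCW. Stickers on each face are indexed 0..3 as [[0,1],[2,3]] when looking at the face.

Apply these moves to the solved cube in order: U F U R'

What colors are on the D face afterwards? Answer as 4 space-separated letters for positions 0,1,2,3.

After move 1 (U): U=WWWW F=RRGG R=BBRR B=OOBB L=GGOO
After move 2 (F): F=GRGR U=WWOG R=WBWR D=RBYY L=GYOY
After move 3 (U): U=OWGW F=WBGR R=OOWR B=GYBB L=GROY
After move 4 (R'): R=OROW U=OBGG F=WWGW D=RBYR B=YYBB
Query: D face = RBYR

Answer: R B Y R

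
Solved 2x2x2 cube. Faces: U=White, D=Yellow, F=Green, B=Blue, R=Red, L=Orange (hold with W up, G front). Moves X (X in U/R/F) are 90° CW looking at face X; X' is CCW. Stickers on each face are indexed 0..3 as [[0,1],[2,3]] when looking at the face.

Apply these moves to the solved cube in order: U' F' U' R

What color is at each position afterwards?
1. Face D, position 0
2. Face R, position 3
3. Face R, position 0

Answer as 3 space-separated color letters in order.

Answer: B G Y

Derivation:
After move 1 (U'): U=WWWW F=OOGG R=GGRR B=RRBB L=BBOO
After move 2 (F'): F=OGOG U=WWGR R=YGYR D=BOYY L=BWOW
After move 3 (U'): U=WRWG F=BWOG R=OGYR B=YGBB L=RROW
After move 4 (R): R=YORG U=WWWG F=BOOY D=BBYY B=GGRB
Query 1: D[0] = B
Query 2: R[3] = G
Query 3: R[0] = Y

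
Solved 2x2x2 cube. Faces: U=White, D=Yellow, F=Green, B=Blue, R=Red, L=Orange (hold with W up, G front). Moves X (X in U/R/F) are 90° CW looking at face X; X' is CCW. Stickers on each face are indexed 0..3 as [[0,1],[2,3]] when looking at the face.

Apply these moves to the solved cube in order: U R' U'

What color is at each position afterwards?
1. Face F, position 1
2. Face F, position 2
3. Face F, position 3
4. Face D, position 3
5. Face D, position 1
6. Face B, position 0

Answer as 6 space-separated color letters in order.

After move 1 (U): U=WWWW F=RRGG R=BBRR B=OOBB L=GGOO
After move 2 (R'): R=BRBR U=WBWO F=RWGW D=YRYG B=YOYB
After move 3 (U'): U=BOWW F=GGGW R=RWBR B=BRYB L=YOOO
Query 1: F[1] = G
Query 2: F[2] = G
Query 3: F[3] = W
Query 4: D[3] = G
Query 5: D[1] = R
Query 6: B[0] = B

Answer: G G W G R B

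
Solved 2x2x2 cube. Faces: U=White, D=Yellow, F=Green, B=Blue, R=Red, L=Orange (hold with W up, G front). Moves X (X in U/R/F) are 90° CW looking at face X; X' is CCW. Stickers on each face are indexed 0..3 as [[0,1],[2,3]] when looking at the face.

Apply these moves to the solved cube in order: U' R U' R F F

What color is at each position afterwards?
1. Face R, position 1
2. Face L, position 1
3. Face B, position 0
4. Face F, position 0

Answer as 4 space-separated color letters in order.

After move 1 (U'): U=WWWW F=OOGG R=GGRR B=RRBB L=BBOO
After move 2 (R): R=RGRG U=WOWG F=OYGY D=YBYR B=WRWB
After move 3 (U'): U=OGWW F=BBGY R=OYRG B=RGWB L=WROO
After move 4 (R): R=ROGY U=OBWY F=BBGR D=YWYR B=WGGB
After move 5 (F): F=GBRB U=OBOR R=WOYY D=GRYR L=WYOW
After move 6 (F): F=RGBB U=OBWY R=OORY D=YWYR L=WGOR
Query 1: R[1] = O
Query 2: L[1] = G
Query 3: B[0] = W
Query 4: F[0] = R

Answer: O G W R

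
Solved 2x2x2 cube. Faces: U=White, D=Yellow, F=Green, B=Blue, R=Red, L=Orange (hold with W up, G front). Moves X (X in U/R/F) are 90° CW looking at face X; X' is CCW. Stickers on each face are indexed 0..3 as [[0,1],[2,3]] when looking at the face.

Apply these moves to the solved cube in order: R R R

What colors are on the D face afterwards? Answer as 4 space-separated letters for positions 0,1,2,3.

After move 1 (R): R=RRRR U=WGWG F=GYGY D=YBYB B=WBWB
After move 2 (R): R=RRRR U=WYWY F=GBGB D=YWYW B=GBGB
After move 3 (R): R=RRRR U=WBWB F=GWGW D=YGYG B=YBYB
Query: D face = YGYG

Answer: Y G Y G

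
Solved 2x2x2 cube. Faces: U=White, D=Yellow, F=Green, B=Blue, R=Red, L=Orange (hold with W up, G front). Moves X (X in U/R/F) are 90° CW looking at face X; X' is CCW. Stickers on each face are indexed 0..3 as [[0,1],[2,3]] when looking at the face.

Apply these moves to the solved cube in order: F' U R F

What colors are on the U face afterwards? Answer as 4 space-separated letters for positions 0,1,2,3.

After move 1 (F'): F=GGGG U=WWRR R=YRYR D=OOYY L=OWOW
After move 2 (U): U=RWRW F=YRGG R=BBYR B=OWBB L=GGOW
After move 3 (R): R=YBRB U=RRRG F=YOGY D=OBYO B=WWWB
After move 4 (F): F=GYYO U=RRWG R=RBGB D=RYYO L=GOOB
Query: U face = RRWG

Answer: R R W G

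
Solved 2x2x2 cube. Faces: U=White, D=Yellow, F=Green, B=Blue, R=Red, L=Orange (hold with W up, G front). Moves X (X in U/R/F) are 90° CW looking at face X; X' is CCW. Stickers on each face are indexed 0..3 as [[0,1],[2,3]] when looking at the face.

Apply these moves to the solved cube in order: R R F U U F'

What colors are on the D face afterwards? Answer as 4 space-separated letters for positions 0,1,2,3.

After move 1 (R): R=RRRR U=WGWG F=GYGY D=YBYB B=WBWB
After move 2 (R): R=RRRR U=WYWY F=GBGB D=YWYW B=GBGB
After move 3 (F): F=GGBB U=WYOO R=WRYR D=RRYW L=OYOW
After move 4 (U): U=OWOY F=WRBB R=GBYR B=OYGB L=GGOW
After move 5 (U): U=OOYW F=GBBB R=OYYR B=GGGB L=WROW
After move 6 (F'): F=BBGB U=OOOY R=RYRR D=RWYW L=WWOY
Query: D face = RWYW

Answer: R W Y W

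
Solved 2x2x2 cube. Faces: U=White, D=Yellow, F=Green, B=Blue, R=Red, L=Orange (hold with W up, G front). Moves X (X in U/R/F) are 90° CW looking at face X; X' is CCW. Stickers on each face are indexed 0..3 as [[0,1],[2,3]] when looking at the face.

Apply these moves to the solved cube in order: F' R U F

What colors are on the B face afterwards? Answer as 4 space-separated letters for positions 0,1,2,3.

After move 1 (F'): F=GGGG U=WWRR R=YRYR D=OOYY L=OWOW
After move 2 (R): R=YYRR U=WGRG F=GOGY D=OBYB B=RBWB
After move 3 (U): U=RWGG F=YYGY R=RBRR B=OWWB L=GOOW
After move 4 (F): F=GYYY U=RWWO R=GBGR D=RRYB L=GOOB
Query: B face = OWWB

Answer: O W W B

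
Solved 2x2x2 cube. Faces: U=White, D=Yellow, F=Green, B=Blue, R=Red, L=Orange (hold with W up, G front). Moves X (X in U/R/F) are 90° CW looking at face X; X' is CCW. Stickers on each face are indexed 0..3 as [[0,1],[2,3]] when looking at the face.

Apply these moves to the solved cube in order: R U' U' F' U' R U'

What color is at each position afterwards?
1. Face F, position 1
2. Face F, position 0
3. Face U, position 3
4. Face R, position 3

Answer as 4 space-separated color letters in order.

After move 1 (R): R=RRRR U=WGWG F=GYGY D=YBYB B=WBWB
After move 2 (U'): U=GGWW F=OOGY R=GYRR B=RRWB L=WBOO
After move 3 (U'): U=GWGW F=WBGY R=OORR B=GYWB L=RROO
After move 4 (F'): F=BYWG U=GWOR R=BOYR D=ROYB L=RWOG
After move 5 (U'): U=WRGO F=RWWG R=BYYR B=BOWB L=GYOG
After move 6 (R): R=YBRY U=WWGG F=ROWB D=RWYB B=OORB
After move 7 (U'): U=WGWG F=GYWB R=RORY B=YBRB L=OOOG
Query 1: F[1] = Y
Query 2: F[0] = G
Query 3: U[3] = G
Query 4: R[3] = Y

Answer: Y G G Y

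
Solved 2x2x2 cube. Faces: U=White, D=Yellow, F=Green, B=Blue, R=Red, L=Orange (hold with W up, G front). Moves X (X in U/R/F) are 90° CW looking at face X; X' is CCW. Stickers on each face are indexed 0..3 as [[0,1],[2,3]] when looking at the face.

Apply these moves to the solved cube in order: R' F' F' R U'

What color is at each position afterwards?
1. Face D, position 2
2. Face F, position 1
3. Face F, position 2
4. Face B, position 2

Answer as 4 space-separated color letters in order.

Answer: Y R W B

Derivation:
After move 1 (R'): R=RRRR U=WBWB F=GWGW D=YGYG B=YBYB
After move 2 (F'): F=WWGG U=WBRR R=GRYR D=OOYG L=OBOW
After move 3 (F'): F=WGWG U=WBGY R=OROR D=BWYG L=OROR
After move 4 (R): R=OORR U=WGGG F=WWWG D=BYYY B=YBBB
After move 5 (U'): U=GGWG F=ORWG R=WWRR B=OOBB L=YBOR
Query 1: D[2] = Y
Query 2: F[1] = R
Query 3: F[2] = W
Query 4: B[2] = B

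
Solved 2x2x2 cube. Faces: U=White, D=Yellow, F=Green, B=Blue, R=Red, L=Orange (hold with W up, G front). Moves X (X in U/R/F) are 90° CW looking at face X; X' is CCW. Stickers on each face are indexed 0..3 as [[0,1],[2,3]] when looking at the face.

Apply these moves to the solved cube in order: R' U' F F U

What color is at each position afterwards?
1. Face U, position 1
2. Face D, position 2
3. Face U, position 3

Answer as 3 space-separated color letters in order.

Answer: B Y B

Derivation:
After move 1 (R'): R=RRRR U=WBWB F=GWGW D=YGYG B=YBYB
After move 2 (U'): U=BBWW F=OOGW R=GWRR B=RRYB L=YBOO
After move 3 (F): F=GOWO U=BBOB R=WWWR D=RGYG L=YYOG
After move 4 (F): F=WGOO U=BBGY R=OWBR D=WWYG L=YROG
After move 5 (U): U=GBYB F=OWOO R=RRBR B=YRYB L=WGOG
Query 1: U[1] = B
Query 2: D[2] = Y
Query 3: U[3] = B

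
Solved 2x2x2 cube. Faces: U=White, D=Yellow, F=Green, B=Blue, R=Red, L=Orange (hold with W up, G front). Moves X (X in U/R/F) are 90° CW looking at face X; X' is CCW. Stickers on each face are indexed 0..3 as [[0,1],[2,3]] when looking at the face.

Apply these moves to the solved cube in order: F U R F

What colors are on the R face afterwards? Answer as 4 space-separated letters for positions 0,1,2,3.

Answer: O B G B

Derivation:
After move 1 (F): F=GGGG U=WWOO R=WRWR D=RRYY L=OYOY
After move 2 (U): U=OWOW F=WRGG R=BBWR B=OYBB L=GGOY
After move 3 (R): R=WBRB U=OROG F=WRGY D=RBYO B=WYWB
After move 4 (F): F=GWYR U=ORYG R=OBGB D=RWYO L=GROB
Query: R face = OBGB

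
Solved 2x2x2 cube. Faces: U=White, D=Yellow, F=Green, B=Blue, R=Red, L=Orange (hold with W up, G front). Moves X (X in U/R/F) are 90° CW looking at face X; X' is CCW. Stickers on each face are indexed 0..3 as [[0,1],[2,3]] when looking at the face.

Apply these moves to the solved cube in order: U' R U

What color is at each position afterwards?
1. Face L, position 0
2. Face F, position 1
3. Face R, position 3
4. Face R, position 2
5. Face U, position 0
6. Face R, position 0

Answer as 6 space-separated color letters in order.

Answer: O G G R W W

Derivation:
After move 1 (U'): U=WWWW F=OOGG R=GGRR B=RRBB L=BBOO
After move 2 (R): R=RGRG U=WOWG F=OYGY D=YBYR B=WRWB
After move 3 (U): U=WWGO F=RGGY R=WRRG B=BBWB L=OYOO
Query 1: L[0] = O
Query 2: F[1] = G
Query 3: R[3] = G
Query 4: R[2] = R
Query 5: U[0] = W
Query 6: R[0] = W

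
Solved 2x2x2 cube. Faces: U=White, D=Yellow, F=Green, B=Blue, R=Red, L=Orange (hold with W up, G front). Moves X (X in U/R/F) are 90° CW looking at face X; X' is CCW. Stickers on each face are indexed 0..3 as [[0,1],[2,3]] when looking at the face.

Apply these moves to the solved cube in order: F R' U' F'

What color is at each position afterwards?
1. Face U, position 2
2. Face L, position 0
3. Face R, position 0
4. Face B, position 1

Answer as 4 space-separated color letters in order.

Answer: G Y G R

Derivation:
After move 1 (F): F=GGGG U=WWOO R=WRWR D=RRYY L=OYOY
After move 2 (R'): R=RRWW U=WBOB F=GWGO D=RGYG B=YBRB
After move 3 (U'): U=BBWO F=OYGO R=GWWW B=RRRB L=YBOY
After move 4 (F'): F=YOOG U=BBGW R=GWRW D=BYYG L=YOOW
Query 1: U[2] = G
Query 2: L[0] = Y
Query 3: R[0] = G
Query 4: B[1] = R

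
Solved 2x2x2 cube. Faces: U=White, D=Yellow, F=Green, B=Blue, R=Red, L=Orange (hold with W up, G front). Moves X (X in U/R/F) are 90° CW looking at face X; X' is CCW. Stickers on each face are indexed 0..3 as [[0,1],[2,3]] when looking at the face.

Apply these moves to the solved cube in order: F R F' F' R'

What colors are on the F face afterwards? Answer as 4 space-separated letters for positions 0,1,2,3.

After move 1 (F): F=GGGG U=WWOO R=WRWR D=RRYY L=OYOY
After move 2 (R): R=WWRR U=WGOG F=GRGY D=RBYB B=OBWB
After move 3 (F'): F=RYGG U=WGWR R=BWRR D=YYYB L=OGOO
After move 4 (F'): F=YGRG U=WGBR R=YWYR D=GOYB L=OROW
After move 5 (R'): R=WRYY U=WWBO F=YGRR D=GGYG B=BBOB
Query: F face = YGRR

Answer: Y G R R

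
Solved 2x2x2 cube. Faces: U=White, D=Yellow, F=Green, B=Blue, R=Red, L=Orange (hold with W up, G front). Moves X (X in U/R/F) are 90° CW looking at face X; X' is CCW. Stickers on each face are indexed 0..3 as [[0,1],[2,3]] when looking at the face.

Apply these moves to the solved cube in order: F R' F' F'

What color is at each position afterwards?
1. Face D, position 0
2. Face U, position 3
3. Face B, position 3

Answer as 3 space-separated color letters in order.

Answer: B R B

Derivation:
After move 1 (F): F=GGGG U=WWOO R=WRWR D=RRYY L=OYOY
After move 2 (R'): R=RRWW U=WBOB F=GWGO D=RGYG B=YBRB
After move 3 (F'): F=WOGG U=WBRW R=GRRW D=YYYG L=OBOO
After move 4 (F'): F=OGWG U=WBGR R=YRYW D=BOYG L=OWOR
Query 1: D[0] = B
Query 2: U[3] = R
Query 3: B[3] = B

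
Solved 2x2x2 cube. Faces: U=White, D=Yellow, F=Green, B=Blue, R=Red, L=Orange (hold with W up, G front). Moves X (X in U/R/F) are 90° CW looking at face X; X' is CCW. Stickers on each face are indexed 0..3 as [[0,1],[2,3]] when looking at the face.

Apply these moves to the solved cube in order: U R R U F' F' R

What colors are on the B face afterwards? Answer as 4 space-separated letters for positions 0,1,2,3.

After move 1 (U): U=WWWW F=RRGG R=BBRR B=OOBB L=GGOO
After move 2 (R): R=RBRB U=WRWG F=RYGY D=YBYO B=WOWB
After move 3 (R): R=RRBB U=WYWY F=RBGO D=YWYW B=GORB
After move 4 (U): U=WWYY F=RRGO R=GOBB B=GGRB L=RBOO
After move 5 (F'): F=RORG U=WWGB R=WOYB D=BOYW L=RYOY
After move 6 (F'): F=OGRR U=WWWY R=OOBB D=YYYW L=RBOG
After move 7 (R): R=BOBO U=WGWR F=OYRW D=YRYG B=YGWB
Query: B face = YGWB

Answer: Y G W B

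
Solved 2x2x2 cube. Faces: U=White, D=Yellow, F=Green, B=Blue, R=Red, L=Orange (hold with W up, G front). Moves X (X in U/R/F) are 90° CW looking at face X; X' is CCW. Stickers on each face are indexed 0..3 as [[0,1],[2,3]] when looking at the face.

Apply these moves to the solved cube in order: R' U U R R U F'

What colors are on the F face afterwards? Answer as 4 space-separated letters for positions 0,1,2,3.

Answer: R G R G

Derivation:
After move 1 (R'): R=RRRR U=WBWB F=GWGW D=YGYG B=YBYB
After move 2 (U): U=WWBB F=RRGW R=YBRR B=OOYB L=GWOO
After move 3 (U): U=BWBW F=YBGW R=OORR B=GWYB L=RROO
After move 4 (R): R=RORO U=BBBW F=YGGG D=YYYG B=WWWB
After move 5 (R): R=RROO U=BGBG F=YYGG D=YWYW B=WWBB
After move 6 (U): U=BBGG F=RRGG R=WWOO B=RRBB L=YYOO
After move 7 (F'): F=RGRG U=BBWO R=WWYO D=YOYW L=YGOG
Query: F face = RGRG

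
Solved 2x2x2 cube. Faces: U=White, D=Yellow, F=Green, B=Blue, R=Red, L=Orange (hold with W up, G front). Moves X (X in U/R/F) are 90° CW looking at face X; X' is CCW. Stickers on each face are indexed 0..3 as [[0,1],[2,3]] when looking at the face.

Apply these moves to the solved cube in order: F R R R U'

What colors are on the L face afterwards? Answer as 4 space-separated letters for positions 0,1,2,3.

Answer: Y B O Y

Derivation:
After move 1 (F): F=GGGG U=WWOO R=WRWR D=RRYY L=OYOY
After move 2 (R): R=WWRR U=WGOG F=GRGY D=RBYB B=OBWB
After move 3 (R): R=RWRW U=WROY F=GBGB D=RWYO B=GBGB
After move 4 (R): R=RRWW U=WBOB F=GWGO D=RGYG B=YBRB
After move 5 (U'): U=BBWO F=OYGO R=GWWW B=RRRB L=YBOY
Query: L face = YBOY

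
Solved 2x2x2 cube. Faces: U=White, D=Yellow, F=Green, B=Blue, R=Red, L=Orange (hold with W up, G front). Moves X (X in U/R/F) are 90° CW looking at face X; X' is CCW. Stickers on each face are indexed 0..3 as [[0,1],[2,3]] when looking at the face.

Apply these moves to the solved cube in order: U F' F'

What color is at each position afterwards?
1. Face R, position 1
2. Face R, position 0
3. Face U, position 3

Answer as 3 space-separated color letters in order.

After move 1 (U): U=WWWW F=RRGG R=BBRR B=OOBB L=GGOO
After move 2 (F'): F=RGRG U=WWBR R=YBYR D=GOYY L=GWOW
After move 3 (F'): F=GGRR U=WWYY R=OBGR D=WWYY L=GROB
Query 1: R[1] = B
Query 2: R[0] = O
Query 3: U[3] = Y

Answer: B O Y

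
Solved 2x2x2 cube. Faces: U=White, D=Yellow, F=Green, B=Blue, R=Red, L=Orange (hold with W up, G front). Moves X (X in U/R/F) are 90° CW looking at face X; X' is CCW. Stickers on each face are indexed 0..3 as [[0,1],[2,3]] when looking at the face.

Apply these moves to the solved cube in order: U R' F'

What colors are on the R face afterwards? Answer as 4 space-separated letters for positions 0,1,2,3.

After move 1 (U): U=WWWW F=RRGG R=BBRR B=OOBB L=GGOO
After move 2 (R'): R=BRBR U=WBWO F=RWGW D=YRYG B=YOYB
After move 3 (F'): F=WWRG U=WBBB R=RRYR D=GOYG L=GOOW
Query: R face = RRYR

Answer: R R Y R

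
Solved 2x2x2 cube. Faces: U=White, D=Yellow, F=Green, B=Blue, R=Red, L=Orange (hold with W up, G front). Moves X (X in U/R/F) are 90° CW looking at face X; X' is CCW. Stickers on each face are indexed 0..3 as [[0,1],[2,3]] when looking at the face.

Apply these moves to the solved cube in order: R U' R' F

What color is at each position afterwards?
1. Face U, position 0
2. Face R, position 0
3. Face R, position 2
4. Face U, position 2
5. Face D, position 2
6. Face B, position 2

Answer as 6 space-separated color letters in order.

After move 1 (R): R=RRRR U=WGWG F=GYGY D=YBYB B=WBWB
After move 2 (U'): U=GGWW F=OOGY R=GYRR B=RRWB L=WBOO
After move 3 (R'): R=YRGR U=GWWR F=OGGW D=YOYY B=BRBB
After move 4 (F): F=GOWG U=GWOB R=WRRR D=GYYY L=WYOO
Query 1: U[0] = G
Query 2: R[0] = W
Query 3: R[2] = R
Query 4: U[2] = O
Query 5: D[2] = Y
Query 6: B[2] = B

Answer: G W R O Y B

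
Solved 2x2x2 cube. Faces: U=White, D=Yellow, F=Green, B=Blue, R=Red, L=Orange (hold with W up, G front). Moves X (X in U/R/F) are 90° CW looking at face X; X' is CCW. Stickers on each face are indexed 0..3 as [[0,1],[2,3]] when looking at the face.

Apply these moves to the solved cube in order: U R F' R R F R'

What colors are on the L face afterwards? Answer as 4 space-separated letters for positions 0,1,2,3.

Answer: G G O R

Derivation:
After move 1 (U): U=WWWW F=RRGG R=BBRR B=OOBB L=GGOO
After move 2 (R): R=RBRB U=WRWG F=RYGY D=YBYO B=WOWB
After move 3 (F'): F=YYRG U=WRRR R=BBYB D=GOYO L=GGOW
After move 4 (R): R=YBBB U=WYRG F=YORO D=GWYW B=RORB
After move 5 (R): R=BYBB U=WORO F=YWRW D=GRYR B=GOYB
After move 6 (F): F=RYWW U=WOWG R=RYOB D=BBYR L=GGOR
After move 7 (R'): R=YBRO U=WYWG F=ROWG D=BYYW B=ROBB
Query: L face = GGOR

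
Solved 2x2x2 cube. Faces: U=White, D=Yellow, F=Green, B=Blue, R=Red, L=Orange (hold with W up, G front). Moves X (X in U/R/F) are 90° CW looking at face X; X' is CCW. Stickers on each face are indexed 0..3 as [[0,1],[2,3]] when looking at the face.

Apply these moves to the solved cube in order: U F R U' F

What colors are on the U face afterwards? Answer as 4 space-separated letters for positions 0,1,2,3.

After move 1 (U): U=WWWW F=RRGG R=BBRR B=OOBB L=GGOO
After move 2 (F): F=GRGR U=WWOG R=WBWR D=RBYY L=GYOY
After move 3 (R): R=WWRB U=WROR F=GBGY D=RBYO B=GOWB
After move 4 (U'): U=RRWO F=GYGY R=GBRB B=WWWB L=GOOY
After move 5 (F): F=GGYY U=RRYO R=WBOB D=RGYO L=GROB
Query: U face = RRYO

Answer: R R Y O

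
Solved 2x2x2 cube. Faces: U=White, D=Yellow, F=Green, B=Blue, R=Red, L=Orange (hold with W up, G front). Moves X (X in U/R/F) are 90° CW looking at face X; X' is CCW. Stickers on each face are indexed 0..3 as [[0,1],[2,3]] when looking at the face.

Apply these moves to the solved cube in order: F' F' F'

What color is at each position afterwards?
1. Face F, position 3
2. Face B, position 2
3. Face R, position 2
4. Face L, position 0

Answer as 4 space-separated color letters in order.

Answer: G B W O

Derivation:
After move 1 (F'): F=GGGG U=WWRR R=YRYR D=OOYY L=OWOW
After move 2 (F'): F=GGGG U=WWYY R=OROR D=WWYY L=OROR
After move 3 (F'): F=GGGG U=WWOO R=WRWR D=RRYY L=OYOY
Query 1: F[3] = G
Query 2: B[2] = B
Query 3: R[2] = W
Query 4: L[0] = O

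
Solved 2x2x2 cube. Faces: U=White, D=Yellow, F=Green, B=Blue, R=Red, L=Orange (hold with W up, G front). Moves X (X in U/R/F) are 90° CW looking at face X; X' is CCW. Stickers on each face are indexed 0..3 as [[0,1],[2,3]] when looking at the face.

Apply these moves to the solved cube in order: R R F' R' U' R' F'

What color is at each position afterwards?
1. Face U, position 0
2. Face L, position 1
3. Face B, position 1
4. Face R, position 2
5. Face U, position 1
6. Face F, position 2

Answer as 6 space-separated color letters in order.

After move 1 (R): R=RRRR U=WGWG F=GYGY D=YBYB B=WBWB
After move 2 (R): R=RRRR U=WYWY F=GBGB D=YWYW B=GBGB
After move 3 (F'): F=BBGG U=WYRR R=WRYR D=OOYW L=OYOW
After move 4 (R'): R=RRWY U=WGRG F=BYGR D=OBYG B=WBOB
After move 5 (U'): U=GGWR F=OYGR R=BYWY B=RROB L=WBOW
After move 6 (R'): R=YYBW U=GOWR F=OGGR D=OYYR B=GRBB
After move 7 (F'): F=GROG U=GOYB R=YYOW D=BWYR L=WROW
Query 1: U[0] = G
Query 2: L[1] = R
Query 3: B[1] = R
Query 4: R[2] = O
Query 5: U[1] = O
Query 6: F[2] = O

Answer: G R R O O O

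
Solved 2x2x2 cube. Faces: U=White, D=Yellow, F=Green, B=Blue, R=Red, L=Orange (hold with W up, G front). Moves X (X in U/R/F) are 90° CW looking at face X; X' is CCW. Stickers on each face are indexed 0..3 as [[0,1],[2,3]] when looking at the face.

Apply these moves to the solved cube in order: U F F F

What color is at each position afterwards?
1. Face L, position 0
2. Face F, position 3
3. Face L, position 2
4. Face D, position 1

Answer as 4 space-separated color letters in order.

Answer: G G O O

Derivation:
After move 1 (U): U=WWWW F=RRGG R=BBRR B=OOBB L=GGOO
After move 2 (F): F=GRGR U=WWOG R=WBWR D=RBYY L=GYOY
After move 3 (F): F=GGRR U=WWYY R=OBGR D=WWYY L=GROB
After move 4 (F): F=RGRG U=WWBR R=YBYR D=GOYY L=GWOW
Query 1: L[0] = G
Query 2: F[3] = G
Query 3: L[2] = O
Query 4: D[1] = O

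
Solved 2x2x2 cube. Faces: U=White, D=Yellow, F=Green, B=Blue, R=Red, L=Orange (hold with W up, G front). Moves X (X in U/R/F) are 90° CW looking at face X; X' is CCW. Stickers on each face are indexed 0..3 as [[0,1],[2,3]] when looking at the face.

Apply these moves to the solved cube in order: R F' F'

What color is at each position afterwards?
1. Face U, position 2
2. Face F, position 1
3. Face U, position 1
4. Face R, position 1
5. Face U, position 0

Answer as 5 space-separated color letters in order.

Answer: B G G R W

Derivation:
After move 1 (R): R=RRRR U=WGWG F=GYGY D=YBYB B=WBWB
After move 2 (F'): F=YYGG U=WGRR R=BRYR D=OOYB L=OGOW
After move 3 (F'): F=YGYG U=WGBY R=OROR D=GWYB L=OROR
Query 1: U[2] = B
Query 2: F[1] = G
Query 3: U[1] = G
Query 4: R[1] = R
Query 5: U[0] = W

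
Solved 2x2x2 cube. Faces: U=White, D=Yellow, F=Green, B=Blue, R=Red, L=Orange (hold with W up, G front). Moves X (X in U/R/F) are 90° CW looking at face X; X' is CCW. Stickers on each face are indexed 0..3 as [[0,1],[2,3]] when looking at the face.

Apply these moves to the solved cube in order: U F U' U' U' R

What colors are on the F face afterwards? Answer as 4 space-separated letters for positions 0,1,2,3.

After move 1 (U): U=WWWW F=RRGG R=BBRR B=OOBB L=GGOO
After move 2 (F): F=GRGR U=WWOG R=WBWR D=RBYY L=GYOY
After move 3 (U'): U=WGWO F=GYGR R=GRWR B=WBBB L=OOOY
After move 4 (U'): U=GOWW F=OOGR R=GYWR B=GRBB L=WBOY
After move 5 (U'): U=OWGW F=WBGR R=OOWR B=GYBB L=GROY
After move 6 (R): R=WORO U=OBGR F=WBGY D=RBYG B=WYWB
Query: F face = WBGY

Answer: W B G Y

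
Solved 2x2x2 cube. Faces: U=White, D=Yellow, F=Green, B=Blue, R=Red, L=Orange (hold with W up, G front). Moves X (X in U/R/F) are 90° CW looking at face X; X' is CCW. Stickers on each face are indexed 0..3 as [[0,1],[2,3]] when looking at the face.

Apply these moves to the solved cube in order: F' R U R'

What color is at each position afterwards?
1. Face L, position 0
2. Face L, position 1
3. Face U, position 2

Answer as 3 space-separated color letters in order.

After move 1 (F'): F=GGGG U=WWRR R=YRYR D=OOYY L=OWOW
After move 2 (R): R=YYRR U=WGRG F=GOGY D=OBYB B=RBWB
After move 3 (U): U=RWGG F=YYGY R=RBRR B=OWWB L=GOOW
After move 4 (R'): R=BRRR U=RWGO F=YWGG D=OYYY B=BWBB
Query 1: L[0] = G
Query 2: L[1] = O
Query 3: U[2] = G

Answer: G O G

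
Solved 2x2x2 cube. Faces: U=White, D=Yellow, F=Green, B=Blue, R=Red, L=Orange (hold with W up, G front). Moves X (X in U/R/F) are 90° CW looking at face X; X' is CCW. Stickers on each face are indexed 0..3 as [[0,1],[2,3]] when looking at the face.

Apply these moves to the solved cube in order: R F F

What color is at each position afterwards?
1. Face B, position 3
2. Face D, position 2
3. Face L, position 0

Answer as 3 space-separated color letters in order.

After move 1 (R): R=RRRR U=WGWG F=GYGY D=YBYB B=WBWB
After move 2 (F): F=GGYY U=WGOO R=WRGR D=RRYB L=OYOB
After move 3 (F): F=YGYG U=WGBY R=OROR D=GWYB L=OROR
Query 1: B[3] = B
Query 2: D[2] = Y
Query 3: L[0] = O

Answer: B Y O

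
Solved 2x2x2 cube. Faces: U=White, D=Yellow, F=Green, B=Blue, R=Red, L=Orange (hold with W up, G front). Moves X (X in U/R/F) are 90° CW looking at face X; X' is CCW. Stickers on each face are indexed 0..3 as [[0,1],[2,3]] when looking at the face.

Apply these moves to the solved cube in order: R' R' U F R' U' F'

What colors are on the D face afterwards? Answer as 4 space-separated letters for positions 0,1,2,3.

After move 1 (R'): R=RRRR U=WBWB F=GWGW D=YGYG B=YBYB
After move 2 (R'): R=RRRR U=WYWY F=GBGB D=YWYW B=GBGB
After move 3 (U): U=WWYY F=RRGB R=GBRR B=OOGB L=GBOO
After move 4 (F): F=GRBR U=WWOB R=YBYR D=RGYW L=GYOW
After move 5 (R'): R=BRYY U=WGOO F=GWBB D=RRYR B=WOGB
After move 6 (U'): U=GOWO F=GYBB R=GWYY B=BRGB L=WOOW
After move 7 (F'): F=YBGB U=GOGY R=RWRY D=OWYR L=WOOW
Query: D face = OWYR

Answer: O W Y R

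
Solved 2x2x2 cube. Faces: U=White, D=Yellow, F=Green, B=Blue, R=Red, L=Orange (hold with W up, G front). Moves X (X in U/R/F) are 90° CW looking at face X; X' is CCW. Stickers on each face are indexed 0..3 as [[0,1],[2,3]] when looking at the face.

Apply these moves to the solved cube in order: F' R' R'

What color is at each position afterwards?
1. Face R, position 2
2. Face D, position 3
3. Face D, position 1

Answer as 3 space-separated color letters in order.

Answer: R R W

Derivation:
After move 1 (F'): F=GGGG U=WWRR R=YRYR D=OOYY L=OWOW
After move 2 (R'): R=RRYY U=WBRB F=GWGR D=OGYG B=YBOB
After move 3 (R'): R=RYRY U=WORY F=GBGB D=OWYR B=GBGB
Query 1: R[2] = R
Query 2: D[3] = R
Query 3: D[1] = W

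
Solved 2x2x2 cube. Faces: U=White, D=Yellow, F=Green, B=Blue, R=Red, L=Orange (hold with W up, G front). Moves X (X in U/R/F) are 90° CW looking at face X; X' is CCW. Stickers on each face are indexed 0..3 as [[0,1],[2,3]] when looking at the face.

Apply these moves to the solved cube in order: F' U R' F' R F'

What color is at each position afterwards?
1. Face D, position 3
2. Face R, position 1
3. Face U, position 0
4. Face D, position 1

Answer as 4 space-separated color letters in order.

After move 1 (F'): F=GGGG U=WWRR R=YRYR D=OOYY L=OWOW
After move 2 (U): U=RWRW F=YRGG R=BBYR B=OWBB L=GGOW
After move 3 (R'): R=BRBY U=RBRO F=YWGW D=ORYG B=YWOB
After move 4 (F'): F=WWYG U=RBBB R=RROY D=GWYG L=GOOR
After move 5 (R): R=ORYR U=RWBG F=WWYG D=GOYY B=BWBB
After move 6 (F'): F=WGWY U=RWOY R=ORGR D=ORYY L=GGOB
Query 1: D[3] = Y
Query 2: R[1] = R
Query 3: U[0] = R
Query 4: D[1] = R

Answer: Y R R R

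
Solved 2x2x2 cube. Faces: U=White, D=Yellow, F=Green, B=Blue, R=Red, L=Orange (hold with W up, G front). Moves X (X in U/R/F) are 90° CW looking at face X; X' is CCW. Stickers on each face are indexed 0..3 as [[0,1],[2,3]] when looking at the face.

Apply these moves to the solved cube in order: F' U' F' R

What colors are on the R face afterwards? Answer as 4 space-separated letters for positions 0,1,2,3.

Answer: O O R G

Derivation:
After move 1 (F'): F=GGGG U=WWRR R=YRYR D=OOYY L=OWOW
After move 2 (U'): U=WRWR F=OWGG R=GGYR B=YRBB L=BBOW
After move 3 (F'): F=WGOG U=WRGY R=OGOR D=BWYY L=BROW
After move 4 (R): R=OORG U=WGGG F=WWOY D=BBYY B=YRRB
Query: R face = OORG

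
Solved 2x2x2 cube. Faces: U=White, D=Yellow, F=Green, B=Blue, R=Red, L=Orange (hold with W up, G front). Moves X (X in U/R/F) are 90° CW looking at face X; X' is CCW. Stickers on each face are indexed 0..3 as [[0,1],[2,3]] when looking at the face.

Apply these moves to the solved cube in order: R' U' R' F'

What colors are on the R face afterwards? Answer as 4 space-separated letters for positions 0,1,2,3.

Answer: O R Y R

Derivation:
After move 1 (R'): R=RRRR U=WBWB F=GWGW D=YGYG B=YBYB
After move 2 (U'): U=BBWW F=OOGW R=GWRR B=RRYB L=YBOO
After move 3 (R'): R=WRGR U=BYWR F=OBGW D=YOYW B=GRGB
After move 4 (F'): F=BWOG U=BYWG R=ORYR D=BOYW L=YROW
Query: R face = ORYR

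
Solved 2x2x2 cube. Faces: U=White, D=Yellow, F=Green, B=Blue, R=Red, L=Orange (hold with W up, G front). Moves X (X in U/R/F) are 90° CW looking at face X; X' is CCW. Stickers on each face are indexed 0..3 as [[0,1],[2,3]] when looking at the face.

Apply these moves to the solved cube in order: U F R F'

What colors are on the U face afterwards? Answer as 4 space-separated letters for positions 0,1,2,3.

After move 1 (U): U=WWWW F=RRGG R=BBRR B=OOBB L=GGOO
After move 2 (F): F=GRGR U=WWOG R=WBWR D=RBYY L=GYOY
After move 3 (R): R=WWRB U=WROR F=GBGY D=RBYO B=GOWB
After move 4 (F'): F=BYGG U=WRWR R=BWRB D=YYYO L=GROO
Query: U face = WRWR

Answer: W R W R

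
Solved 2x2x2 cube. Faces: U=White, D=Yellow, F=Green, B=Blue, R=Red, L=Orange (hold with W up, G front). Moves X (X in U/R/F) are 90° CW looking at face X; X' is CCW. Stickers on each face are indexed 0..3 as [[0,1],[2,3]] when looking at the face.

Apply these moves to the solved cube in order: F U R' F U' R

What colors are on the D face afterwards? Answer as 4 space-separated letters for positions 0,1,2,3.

Answer: B R Y O

Derivation:
After move 1 (F): F=GGGG U=WWOO R=WRWR D=RRYY L=OYOY
After move 2 (U): U=OWOW F=WRGG R=BBWR B=OYBB L=GGOY
After move 3 (R'): R=BRBW U=OBOO F=WWGW D=RRYG B=YYRB
After move 4 (F): F=GWWW U=OBYG R=OROW D=BBYG L=GROR
After move 5 (U'): U=BGOY F=GRWW R=GWOW B=ORRB L=YYOR
After move 6 (R): R=OGWW U=BROW F=GBWG D=BRYO B=YRGB
Query: D face = BRYO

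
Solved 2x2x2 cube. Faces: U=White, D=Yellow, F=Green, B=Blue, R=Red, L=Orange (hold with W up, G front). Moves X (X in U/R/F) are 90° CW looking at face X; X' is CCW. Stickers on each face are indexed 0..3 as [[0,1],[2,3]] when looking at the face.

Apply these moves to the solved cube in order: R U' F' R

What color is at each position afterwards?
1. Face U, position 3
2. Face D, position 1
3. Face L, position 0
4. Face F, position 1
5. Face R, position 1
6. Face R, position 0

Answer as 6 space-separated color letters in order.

After move 1 (R): R=RRRR U=WGWG F=GYGY D=YBYB B=WBWB
After move 2 (U'): U=GGWW F=OOGY R=GYRR B=RRWB L=WBOO
After move 3 (F'): F=OYOG U=GGGR R=BYYR D=BOYB L=WWOW
After move 4 (R): R=YBRY U=GYGG F=OOOB D=BWYR B=RRGB
Query 1: U[3] = G
Query 2: D[1] = W
Query 3: L[0] = W
Query 4: F[1] = O
Query 5: R[1] = B
Query 6: R[0] = Y

Answer: G W W O B Y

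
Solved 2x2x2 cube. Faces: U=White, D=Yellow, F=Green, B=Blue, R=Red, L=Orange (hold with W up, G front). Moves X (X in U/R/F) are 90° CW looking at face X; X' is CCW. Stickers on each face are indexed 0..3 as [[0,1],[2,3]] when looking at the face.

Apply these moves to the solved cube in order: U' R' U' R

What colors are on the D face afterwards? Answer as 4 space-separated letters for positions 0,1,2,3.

Answer: Y Y Y G

Derivation:
After move 1 (U'): U=WWWW F=OOGG R=GGRR B=RRBB L=BBOO
After move 2 (R'): R=GRGR U=WBWR F=OWGW D=YOYG B=YRYB
After move 3 (U'): U=BRWW F=BBGW R=OWGR B=GRYB L=YROO
After move 4 (R): R=GORW U=BBWW F=BOGG D=YYYG B=WRRB
Query: D face = YYYG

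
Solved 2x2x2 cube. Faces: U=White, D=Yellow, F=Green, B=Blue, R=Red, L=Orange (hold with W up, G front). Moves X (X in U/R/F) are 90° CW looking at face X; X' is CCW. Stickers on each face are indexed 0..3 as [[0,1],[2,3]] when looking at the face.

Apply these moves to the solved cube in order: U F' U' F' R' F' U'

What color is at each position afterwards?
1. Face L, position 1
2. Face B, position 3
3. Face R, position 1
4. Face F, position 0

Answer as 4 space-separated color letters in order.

Answer: B B Y O

Derivation:
After move 1 (U): U=WWWW F=RRGG R=BBRR B=OOBB L=GGOO
After move 2 (F'): F=RGRG U=WWBR R=YBYR D=GOYY L=GWOW
After move 3 (U'): U=WRWB F=GWRG R=RGYR B=YBBB L=OOOW
After move 4 (F'): F=WGGR U=WRRY R=OGGR D=OWYY L=OBOW
After move 5 (R'): R=GROG U=WBRY F=WRGY D=OGYR B=YBWB
After move 6 (F'): F=RYWG U=WBGO R=GROG D=BWYR L=OYOR
After move 7 (U'): U=BOWG F=OYWG R=RYOG B=GRWB L=YBOR
Query 1: L[1] = B
Query 2: B[3] = B
Query 3: R[1] = Y
Query 4: F[0] = O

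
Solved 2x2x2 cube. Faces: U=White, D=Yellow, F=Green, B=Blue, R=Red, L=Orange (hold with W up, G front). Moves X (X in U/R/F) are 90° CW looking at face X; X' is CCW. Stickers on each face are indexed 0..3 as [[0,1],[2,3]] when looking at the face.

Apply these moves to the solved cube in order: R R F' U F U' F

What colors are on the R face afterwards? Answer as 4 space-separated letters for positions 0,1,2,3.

Answer: R W W R

Derivation:
After move 1 (R): R=RRRR U=WGWG F=GYGY D=YBYB B=WBWB
After move 2 (R): R=RRRR U=WYWY F=GBGB D=YWYW B=GBGB
After move 3 (F'): F=BBGG U=WYRR R=WRYR D=OOYW L=OYOW
After move 4 (U): U=RWRY F=WRGG R=GBYR B=OYGB L=BBOW
After move 5 (F): F=GWGR U=RWWB R=RBYR D=YGYW L=BOOO
After move 6 (U'): U=WBRW F=BOGR R=GWYR B=RBGB L=OYOO
After move 7 (F): F=GBRO U=WBOY R=RWWR D=YGYW L=OYOG
Query: R face = RWWR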